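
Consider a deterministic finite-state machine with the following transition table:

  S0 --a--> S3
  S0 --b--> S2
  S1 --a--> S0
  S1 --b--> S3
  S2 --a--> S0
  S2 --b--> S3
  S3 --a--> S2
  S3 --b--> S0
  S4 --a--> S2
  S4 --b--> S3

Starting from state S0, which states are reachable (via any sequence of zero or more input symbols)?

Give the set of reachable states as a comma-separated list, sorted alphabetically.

Answer: S0, S2, S3

Derivation:
BFS from S0:
  visit S0: S0--a-->S3 (new), S0--b-->S2 (new)
  visit S3: S3--a-->S2 (seen), S3--b-->S0 (seen)
  visit S2: S2--a-->S0 (seen), S2--b-->S3 (seen)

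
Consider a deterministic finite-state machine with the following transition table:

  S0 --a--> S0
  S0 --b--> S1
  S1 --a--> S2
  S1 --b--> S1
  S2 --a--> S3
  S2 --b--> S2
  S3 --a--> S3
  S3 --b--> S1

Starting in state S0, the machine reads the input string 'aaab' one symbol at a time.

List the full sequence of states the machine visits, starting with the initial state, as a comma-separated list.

Answer: S0, S0, S0, S0, S1

Derivation:
Start: S0
  read 'a': S0 --a--> S0
  read 'a': S0 --a--> S0
  read 'a': S0 --a--> S0
  read 'b': S0 --b--> S1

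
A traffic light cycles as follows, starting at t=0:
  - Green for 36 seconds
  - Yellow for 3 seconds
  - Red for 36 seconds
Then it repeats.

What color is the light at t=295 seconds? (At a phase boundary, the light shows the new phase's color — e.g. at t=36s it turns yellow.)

Cycle length = 36 + 3 + 36 = 75s
t = 295, phase_t = 295 mod 75 = 70
70 >= 39 → RED

Answer: red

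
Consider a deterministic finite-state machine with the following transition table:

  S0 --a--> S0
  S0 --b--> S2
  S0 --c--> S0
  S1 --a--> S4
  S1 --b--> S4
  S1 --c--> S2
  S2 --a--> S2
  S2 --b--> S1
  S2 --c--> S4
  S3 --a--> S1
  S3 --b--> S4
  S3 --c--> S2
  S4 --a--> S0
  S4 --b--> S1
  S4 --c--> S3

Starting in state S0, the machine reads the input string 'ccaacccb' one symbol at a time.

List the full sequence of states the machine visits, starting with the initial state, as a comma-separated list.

Start: S0
  read 'c': S0 --c--> S0
  read 'c': S0 --c--> S0
  read 'a': S0 --a--> S0
  read 'a': S0 --a--> S0
  read 'c': S0 --c--> S0
  read 'c': S0 --c--> S0
  read 'c': S0 --c--> S0
  read 'b': S0 --b--> S2

Answer: S0, S0, S0, S0, S0, S0, S0, S0, S2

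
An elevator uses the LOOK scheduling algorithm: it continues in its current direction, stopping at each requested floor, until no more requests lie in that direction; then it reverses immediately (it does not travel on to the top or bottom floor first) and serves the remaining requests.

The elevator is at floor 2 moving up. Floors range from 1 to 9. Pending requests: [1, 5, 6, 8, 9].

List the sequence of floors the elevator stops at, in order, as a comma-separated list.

Current: 2, moving UP
Serve above first (ascending): [5, 6, 8, 9]
Then reverse, serve below (descending): [1]

Answer: 5, 6, 8, 9, 1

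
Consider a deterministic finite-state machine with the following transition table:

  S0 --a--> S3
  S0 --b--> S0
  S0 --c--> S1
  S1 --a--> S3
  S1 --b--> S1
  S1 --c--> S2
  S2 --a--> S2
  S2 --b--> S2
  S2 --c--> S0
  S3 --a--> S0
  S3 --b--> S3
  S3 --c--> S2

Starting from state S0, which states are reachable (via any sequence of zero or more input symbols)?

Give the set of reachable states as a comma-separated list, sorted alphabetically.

BFS from S0:
  visit S0: S0--a-->S3 (new), S0--b-->S0 (seen), S0--c-->S1 (new)
  visit S3: S3--a-->S0 (seen), S3--b-->S3 (seen), S3--c-->S2 (new)
  visit S1: S1--a-->S3 (seen), S1--b-->S1 (seen), S1--c-->S2 (seen)
  visit S2: S2--a-->S2 (seen), S2--b-->S2 (seen), S2--c-->S0 (seen)

Answer: S0, S1, S2, S3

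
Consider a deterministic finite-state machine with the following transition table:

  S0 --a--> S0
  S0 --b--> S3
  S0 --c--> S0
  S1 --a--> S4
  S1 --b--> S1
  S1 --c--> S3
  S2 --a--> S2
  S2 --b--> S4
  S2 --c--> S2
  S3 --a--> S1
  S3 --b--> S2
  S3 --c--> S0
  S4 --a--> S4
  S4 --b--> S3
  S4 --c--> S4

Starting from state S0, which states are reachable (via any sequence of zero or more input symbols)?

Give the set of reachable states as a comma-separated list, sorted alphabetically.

BFS from S0:
  visit S0: S0--a-->S0 (seen), S0--b-->S3 (new), S0--c-->S0 (seen)
  visit S3: S3--a-->S1 (new), S3--b-->S2 (new), S3--c-->S0 (seen)
  visit S1: S1--a-->S4 (new), S1--b-->S1 (seen), S1--c-->S3 (seen)
  visit S2: S2--a-->S2 (seen), S2--b-->S4 (seen), S2--c-->S2 (seen)
  visit S4: S4--a-->S4 (seen), S4--b-->S3 (seen), S4--c-->S4 (seen)

Answer: S0, S1, S2, S3, S4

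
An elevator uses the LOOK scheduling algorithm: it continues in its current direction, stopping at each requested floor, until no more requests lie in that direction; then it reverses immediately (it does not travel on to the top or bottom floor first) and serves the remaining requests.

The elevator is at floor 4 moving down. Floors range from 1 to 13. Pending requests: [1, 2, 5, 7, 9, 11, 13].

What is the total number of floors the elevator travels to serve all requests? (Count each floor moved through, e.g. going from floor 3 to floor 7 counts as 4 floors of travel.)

Answer: 15

Derivation:
Start at floor 4 moving down, LOOK stop order: [2, 1, 5, 7, 9, 11, 13]
  4 → 2: |2-4| = 2, total = 2
  2 → 1: |1-2| = 1, total = 3
  1 → 5: |5-1| = 4, total = 7
  5 → 7: |7-5| = 2, total = 9
  7 → 9: |9-7| = 2, total = 11
  9 → 11: |11-9| = 2, total = 13
  11 → 13: |13-11| = 2, total = 15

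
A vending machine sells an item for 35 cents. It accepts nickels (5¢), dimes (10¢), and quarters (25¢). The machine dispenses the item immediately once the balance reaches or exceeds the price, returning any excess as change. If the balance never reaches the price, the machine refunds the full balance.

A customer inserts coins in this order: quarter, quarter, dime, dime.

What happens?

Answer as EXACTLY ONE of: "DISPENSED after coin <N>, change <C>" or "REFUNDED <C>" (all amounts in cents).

Price: 35¢
Coin 1 (quarter, 25¢): balance = 25¢
Coin 2 (quarter, 25¢): balance = 50¢
  → balance >= price → DISPENSE, change = 50 - 35 = 15¢

Answer: DISPENSED after coin 2, change 15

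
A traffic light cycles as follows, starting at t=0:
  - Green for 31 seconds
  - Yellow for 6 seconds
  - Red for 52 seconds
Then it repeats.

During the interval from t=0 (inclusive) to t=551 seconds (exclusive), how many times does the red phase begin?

Answer: 6

Derivation:
Cycle = 31+6+52 = 89s
red phase starts at t = k*89 + 37 for k=0,1,2,...
Need k*89+37 < 551 → k < 5.775
k ∈ {0, ..., 5} → 6 starts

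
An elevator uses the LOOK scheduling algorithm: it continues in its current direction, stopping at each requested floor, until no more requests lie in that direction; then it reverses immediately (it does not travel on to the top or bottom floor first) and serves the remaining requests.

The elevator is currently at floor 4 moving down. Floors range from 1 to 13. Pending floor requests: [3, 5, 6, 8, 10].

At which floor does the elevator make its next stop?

Answer: 3

Derivation:
Current floor: 4, direction: down
Requests above: [5, 6, 8, 10]
Requests below: [3]
Moving down and requests lie below → nearest below is max([3]) = 3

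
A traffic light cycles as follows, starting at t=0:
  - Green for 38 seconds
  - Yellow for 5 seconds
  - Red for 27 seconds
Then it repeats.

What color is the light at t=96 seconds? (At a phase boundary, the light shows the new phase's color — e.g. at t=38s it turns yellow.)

Cycle length = 38 + 5 + 27 = 70s
t = 96, phase_t = 96 mod 70 = 26
26 < 38 (green end) → GREEN

Answer: green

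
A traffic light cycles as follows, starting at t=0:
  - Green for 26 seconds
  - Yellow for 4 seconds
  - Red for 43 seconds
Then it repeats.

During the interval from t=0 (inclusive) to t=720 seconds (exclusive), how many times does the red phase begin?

Answer: 10

Derivation:
Cycle = 26+4+43 = 73s
red phase starts at t = k*73 + 30 for k=0,1,2,...
Need k*73+30 < 720 → k < 9.452
k ∈ {0, ..., 9} → 10 starts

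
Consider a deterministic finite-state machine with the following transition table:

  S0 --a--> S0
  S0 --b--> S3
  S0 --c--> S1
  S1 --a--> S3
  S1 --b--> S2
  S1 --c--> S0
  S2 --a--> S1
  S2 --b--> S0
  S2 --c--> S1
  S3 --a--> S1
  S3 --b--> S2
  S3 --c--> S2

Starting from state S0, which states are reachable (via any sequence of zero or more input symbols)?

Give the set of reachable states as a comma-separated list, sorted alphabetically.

BFS from S0:
  visit S0: S0--a-->S0 (seen), S0--b-->S3 (new), S0--c-->S1 (new)
  visit S3: S3--a-->S1 (seen), S3--b-->S2 (new), S3--c-->S2 (seen)
  visit S1: S1--a-->S3 (seen), S1--b-->S2 (seen), S1--c-->S0 (seen)
  visit S2: S2--a-->S1 (seen), S2--b-->S0 (seen), S2--c-->S1 (seen)

Answer: S0, S1, S2, S3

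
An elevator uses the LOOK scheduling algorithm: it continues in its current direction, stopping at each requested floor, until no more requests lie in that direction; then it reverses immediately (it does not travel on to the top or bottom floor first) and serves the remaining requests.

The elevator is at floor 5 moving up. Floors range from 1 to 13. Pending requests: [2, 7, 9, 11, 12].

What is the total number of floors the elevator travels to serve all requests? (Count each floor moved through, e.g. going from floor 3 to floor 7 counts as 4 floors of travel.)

Start at floor 5 moving up, LOOK stop order: [7, 9, 11, 12, 2]
  5 → 7: |7-5| = 2, total = 2
  7 → 9: |9-7| = 2, total = 4
  9 → 11: |11-9| = 2, total = 6
  11 → 12: |12-11| = 1, total = 7
  12 → 2: |2-12| = 10, total = 17

Answer: 17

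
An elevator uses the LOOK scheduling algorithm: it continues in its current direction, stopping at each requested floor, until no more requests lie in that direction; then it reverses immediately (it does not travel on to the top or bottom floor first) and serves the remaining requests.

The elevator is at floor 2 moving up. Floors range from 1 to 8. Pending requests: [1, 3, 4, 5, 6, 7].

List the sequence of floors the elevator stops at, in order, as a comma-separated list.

Answer: 3, 4, 5, 6, 7, 1

Derivation:
Current: 2, moving UP
Serve above first (ascending): [3, 4, 5, 6, 7]
Then reverse, serve below (descending): [1]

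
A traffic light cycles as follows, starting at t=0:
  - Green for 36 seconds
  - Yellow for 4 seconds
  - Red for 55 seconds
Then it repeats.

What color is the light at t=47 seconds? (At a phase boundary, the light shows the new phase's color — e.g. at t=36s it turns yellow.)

Answer: red

Derivation:
Cycle length = 36 + 4 + 55 = 95s
t = 47, phase_t = 47 mod 95 = 47
47 >= 40 → RED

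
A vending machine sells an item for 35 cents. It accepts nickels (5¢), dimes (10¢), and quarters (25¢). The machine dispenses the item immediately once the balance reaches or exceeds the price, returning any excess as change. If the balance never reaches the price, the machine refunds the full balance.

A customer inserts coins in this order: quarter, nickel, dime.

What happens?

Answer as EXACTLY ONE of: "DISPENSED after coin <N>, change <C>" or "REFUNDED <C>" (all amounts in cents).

Answer: DISPENSED after coin 3, change 5

Derivation:
Price: 35¢
Coin 1 (quarter, 25¢): balance = 25¢
Coin 2 (nickel, 5¢): balance = 30¢
Coin 3 (dime, 10¢): balance = 40¢
  → balance >= price → DISPENSE, change = 40 - 35 = 5¢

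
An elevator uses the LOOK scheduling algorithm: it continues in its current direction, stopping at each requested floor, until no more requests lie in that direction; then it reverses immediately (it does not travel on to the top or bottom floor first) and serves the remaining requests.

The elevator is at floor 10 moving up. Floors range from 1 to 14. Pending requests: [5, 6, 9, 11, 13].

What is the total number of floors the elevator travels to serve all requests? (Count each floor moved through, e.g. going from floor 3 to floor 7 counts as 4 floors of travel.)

Answer: 11

Derivation:
Start at floor 10 moving up, LOOK stop order: [11, 13, 9, 6, 5]
  10 → 11: |11-10| = 1, total = 1
  11 → 13: |13-11| = 2, total = 3
  13 → 9: |9-13| = 4, total = 7
  9 → 6: |6-9| = 3, total = 10
  6 → 5: |5-6| = 1, total = 11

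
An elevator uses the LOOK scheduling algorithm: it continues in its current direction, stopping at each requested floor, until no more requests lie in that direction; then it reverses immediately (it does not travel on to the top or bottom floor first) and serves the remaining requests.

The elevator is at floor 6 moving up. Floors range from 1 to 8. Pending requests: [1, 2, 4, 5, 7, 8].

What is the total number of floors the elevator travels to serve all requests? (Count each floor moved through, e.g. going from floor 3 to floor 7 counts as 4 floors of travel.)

Start at floor 6 moving up, LOOK stop order: [7, 8, 5, 4, 2, 1]
  6 → 7: |7-6| = 1, total = 1
  7 → 8: |8-7| = 1, total = 2
  8 → 5: |5-8| = 3, total = 5
  5 → 4: |4-5| = 1, total = 6
  4 → 2: |2-4| = 2, total = 8
  2 → 1: |1-2| = 1, total = 9

Answer: 9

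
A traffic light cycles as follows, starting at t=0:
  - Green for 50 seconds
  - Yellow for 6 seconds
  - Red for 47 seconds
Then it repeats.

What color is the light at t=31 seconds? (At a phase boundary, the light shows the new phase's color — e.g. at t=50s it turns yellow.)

Answer: green

Derivation:
Cycle length = 50 + 6 + 47 = 103s
t = 31, phase_t = 31 mod 103 = 31
31 < 50 (green end) → GREEN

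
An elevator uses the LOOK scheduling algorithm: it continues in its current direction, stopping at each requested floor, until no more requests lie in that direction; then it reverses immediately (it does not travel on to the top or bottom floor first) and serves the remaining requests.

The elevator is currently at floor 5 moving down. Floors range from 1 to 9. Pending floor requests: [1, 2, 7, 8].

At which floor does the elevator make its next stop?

Answer: 2

Derivation:
Current floor: 5, direction: down
Requests above: [7, 8]
Requests below: [1, 2]
Moving down and requests lie below → nearest below is max([1, 2]) = 2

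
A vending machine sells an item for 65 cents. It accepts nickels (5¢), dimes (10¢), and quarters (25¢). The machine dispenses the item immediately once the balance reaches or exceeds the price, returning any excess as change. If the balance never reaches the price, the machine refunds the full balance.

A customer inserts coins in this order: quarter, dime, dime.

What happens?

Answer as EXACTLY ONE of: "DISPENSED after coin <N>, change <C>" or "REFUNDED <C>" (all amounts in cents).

Answer: REFUNDED 45

Derivation:
Price: 65¢
Coin 1 (quarter, 25¢): balance = 25¢
Coin 2 (dime, 10¢): balance = 35¢
Coin 3 (dime, 10¢): balance = 45¢
All coins inserted, balance 45¢ < price 65¢ → REFUND 45¢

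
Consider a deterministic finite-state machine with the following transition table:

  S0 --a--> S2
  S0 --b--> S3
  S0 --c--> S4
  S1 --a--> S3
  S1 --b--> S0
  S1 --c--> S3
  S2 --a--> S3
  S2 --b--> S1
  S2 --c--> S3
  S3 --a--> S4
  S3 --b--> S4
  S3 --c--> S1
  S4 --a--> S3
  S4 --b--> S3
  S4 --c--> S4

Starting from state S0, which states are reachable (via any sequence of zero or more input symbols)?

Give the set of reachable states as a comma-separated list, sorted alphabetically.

BFS from S0:
  visit S0: S0--a-->S2 (new), S0--b-->S3 (new), S0--c-->S4 (new)
  visit S2: S2--a-->S3 (seen), S2--b-->S1 (new), S2--c-->S3 (seen)
  visit S3: S3--a-->S4 (seen), S3--b-->S4 (seen), S3--c-->S1 (seen)
  visit S4: S4--a-->S3 (seen), S4--b-->S3 (seen), S4--c-->S4 (seen)
  visit S1: S1--a-->S3 (seen), S1--b-->S0 (seen), S1--c-->S3 (seen)

Answer: S0, S1, S2, S3, S4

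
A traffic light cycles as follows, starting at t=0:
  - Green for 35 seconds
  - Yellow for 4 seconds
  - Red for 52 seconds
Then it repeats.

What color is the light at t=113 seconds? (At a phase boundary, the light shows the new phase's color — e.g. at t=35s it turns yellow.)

Answer: green

Derivation:
Cycle length = 35 + 4 + 52 = 91s
t = 113, phase_t = 113 mod 91 = 22
22 < 35 (green end) → GREEN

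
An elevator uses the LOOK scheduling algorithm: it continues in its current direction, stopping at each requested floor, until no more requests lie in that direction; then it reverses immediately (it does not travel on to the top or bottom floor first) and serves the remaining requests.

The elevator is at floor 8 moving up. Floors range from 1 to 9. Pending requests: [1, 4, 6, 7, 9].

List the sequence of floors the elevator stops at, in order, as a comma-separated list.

Current: 8, moving UP
Serve above first (ascending): [9]
Then reverse, serve below (descending): [7, 6, 4, 1]

Answer: 9, 7, 6, 4, 1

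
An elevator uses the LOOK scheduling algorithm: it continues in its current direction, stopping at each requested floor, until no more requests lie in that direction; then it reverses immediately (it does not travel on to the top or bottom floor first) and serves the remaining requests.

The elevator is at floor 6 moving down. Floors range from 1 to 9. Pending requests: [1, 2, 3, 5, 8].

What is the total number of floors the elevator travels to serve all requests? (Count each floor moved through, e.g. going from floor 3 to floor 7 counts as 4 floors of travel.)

Start at floor 6 moving down, LOOK stop order: [5, 3, 2, 1, 8]
  6 → 5: |5-6| = 1, total = 1
  5 → 3: |3-5| = 2, total = 3
  3 → 2: |2-3| = 1, total = 4
  2 → 1: |1-2| = 1, total = 5
  1 → 8: |8-1| = 7, total = 12

Answer: 12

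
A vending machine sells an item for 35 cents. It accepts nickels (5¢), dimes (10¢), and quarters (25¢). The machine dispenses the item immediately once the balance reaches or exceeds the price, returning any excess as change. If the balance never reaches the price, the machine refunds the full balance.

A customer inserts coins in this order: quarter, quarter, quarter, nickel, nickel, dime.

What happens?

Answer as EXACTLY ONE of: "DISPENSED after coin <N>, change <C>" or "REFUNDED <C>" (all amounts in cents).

Price: 35¢
Coin 1 (quarter, 25¢): balance = 25¢
Coin 2 (quarter, 25¢): balance = 50¢
  → balance >= price → DISPENSE, change = 50 - 35 = 15¢

Answer: DISPENSED after coin 2, change 15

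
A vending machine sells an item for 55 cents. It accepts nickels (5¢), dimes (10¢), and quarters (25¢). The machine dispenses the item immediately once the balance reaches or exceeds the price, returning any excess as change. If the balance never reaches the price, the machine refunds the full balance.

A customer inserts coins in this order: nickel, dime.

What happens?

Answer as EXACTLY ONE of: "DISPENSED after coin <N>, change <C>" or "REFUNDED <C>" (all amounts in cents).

Answer: REFUNDED 15

Derivation:
Price: 55¢
Coin 1 (nickel, 5¢): balance = 5¢
Coin 2 (dime, 10¢): balance = 15¢
All coins inserted, balance 15¢ < price 55¢ → REFUND 15¢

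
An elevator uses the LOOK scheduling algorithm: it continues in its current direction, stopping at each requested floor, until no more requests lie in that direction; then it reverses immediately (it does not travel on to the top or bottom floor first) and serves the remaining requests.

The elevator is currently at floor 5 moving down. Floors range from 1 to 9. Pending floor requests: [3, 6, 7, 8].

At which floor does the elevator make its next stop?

Current floor: 5, direction: down
Requests above: [6, 7, 8]
Requests below: [3]
Moving down and requests lie below → nearest below is max([3]) = 3

Answer: 3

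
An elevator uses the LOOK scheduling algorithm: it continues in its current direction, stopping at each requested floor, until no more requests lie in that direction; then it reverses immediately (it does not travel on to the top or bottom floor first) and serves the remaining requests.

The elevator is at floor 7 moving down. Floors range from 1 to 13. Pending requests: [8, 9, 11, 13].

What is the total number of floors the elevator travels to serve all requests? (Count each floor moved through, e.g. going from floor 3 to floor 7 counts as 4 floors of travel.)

Start at floor 7 moving down, LOOK stop order: [8, 9, 11, 13]
  7 → 8: |8-7| = 1, total = 1
  8 → 9: |9-8| = 1, total = 2
  9 → 11: |11-9| = 2, total = 4
  11 → 13: |13-11| = 2, total = 6

Answer: 6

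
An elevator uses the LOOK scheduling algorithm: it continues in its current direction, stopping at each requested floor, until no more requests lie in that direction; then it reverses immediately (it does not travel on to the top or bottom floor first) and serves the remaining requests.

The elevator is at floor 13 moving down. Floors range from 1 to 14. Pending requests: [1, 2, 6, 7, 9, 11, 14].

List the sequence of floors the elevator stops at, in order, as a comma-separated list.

Answer: 11, 9, 7, 6, 2, 1, 14

Derivation:
Current: 13, moving DOWN
Serve below first (descending): [11, 9, 7, 6, 2, 1]
Then reverse, serve above (ascending): [14]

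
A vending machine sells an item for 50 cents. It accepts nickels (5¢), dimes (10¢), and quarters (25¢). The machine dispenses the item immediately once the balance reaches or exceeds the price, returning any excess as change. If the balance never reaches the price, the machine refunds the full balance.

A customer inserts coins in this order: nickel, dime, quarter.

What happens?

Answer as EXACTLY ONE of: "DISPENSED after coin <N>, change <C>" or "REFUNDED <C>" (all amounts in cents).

Answer: REFUNDED 40

Derivation:
Price: 50¢
Coin 1 (nickel, 5¢): balance = 5¢
Coin 2 (dime, 10¢): balance = 15¢
Coin 3 (quarter, 25¢): balance = 40¢
All coins inserted, balance 40¢ < price 50¢ → REFUND 40¢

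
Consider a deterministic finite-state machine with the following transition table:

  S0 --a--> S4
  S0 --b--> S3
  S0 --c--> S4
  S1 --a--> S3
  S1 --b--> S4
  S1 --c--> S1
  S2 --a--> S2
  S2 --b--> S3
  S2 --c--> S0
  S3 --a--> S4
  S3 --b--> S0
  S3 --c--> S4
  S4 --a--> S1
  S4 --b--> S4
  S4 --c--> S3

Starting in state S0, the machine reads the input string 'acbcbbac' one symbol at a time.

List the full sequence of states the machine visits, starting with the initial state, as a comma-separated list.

Start: S0
  read 'a': S0 --a--> S4
  read 'c': S4 --c--> S3
  read 'b': S3 --b--> S0
  read 'c': S0 --c--> S4
  read 'b': S4 --b--> S4
  read 'b': S4 --b--> S4
  read 'a': S4 --a--> S1
  read 'c': S1 --c--> S1

Answer: S0, S4, S3, S0, S4, S4, S4, S1, S1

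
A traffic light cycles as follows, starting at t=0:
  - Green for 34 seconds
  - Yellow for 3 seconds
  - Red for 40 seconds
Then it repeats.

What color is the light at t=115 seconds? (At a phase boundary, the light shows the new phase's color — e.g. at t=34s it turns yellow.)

Cycle length = 34 + 3 + 40 = 77s
t = 115, phase_t = 115 mod 77 = 38
38 >= 37 → RED

Answer: red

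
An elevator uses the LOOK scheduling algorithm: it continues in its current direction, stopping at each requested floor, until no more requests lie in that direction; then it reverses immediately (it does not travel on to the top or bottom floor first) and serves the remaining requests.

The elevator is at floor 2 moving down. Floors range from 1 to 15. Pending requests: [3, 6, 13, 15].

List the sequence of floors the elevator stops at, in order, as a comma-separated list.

Answer: 3, 6, 13, 15

Derivation:
Current: 2, moving DOWN
Serve below first (descending): []
Then reverse, serve above (ascending): [3, 6, 13, 15]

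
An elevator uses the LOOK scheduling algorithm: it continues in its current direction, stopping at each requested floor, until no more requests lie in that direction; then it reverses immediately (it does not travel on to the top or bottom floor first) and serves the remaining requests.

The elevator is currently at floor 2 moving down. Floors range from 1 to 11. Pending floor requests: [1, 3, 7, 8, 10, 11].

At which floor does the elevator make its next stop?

Answer: 1

Derivation:
Current floor: 2, direction: down
Requests above: [3, 7, 8, 10, 11]
Requests below: [1]
Moving down and requests lie below → nearest below is max([1]) = 1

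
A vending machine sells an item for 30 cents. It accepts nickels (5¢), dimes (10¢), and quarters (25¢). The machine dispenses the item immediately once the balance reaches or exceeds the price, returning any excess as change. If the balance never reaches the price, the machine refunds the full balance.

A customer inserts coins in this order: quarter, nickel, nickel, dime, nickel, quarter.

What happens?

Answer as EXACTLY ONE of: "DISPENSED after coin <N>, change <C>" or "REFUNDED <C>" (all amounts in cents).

Answer: DISPENSED after coin 2, change 0

Derivation:
Price: 30¢
Coin 1 (quarter, 25¢): balance = 25¢
Coin 2 (nickel, 5¢): balance = 30¢
  → balance >= price → DISPENSE, change = 30 - 30 = 0¢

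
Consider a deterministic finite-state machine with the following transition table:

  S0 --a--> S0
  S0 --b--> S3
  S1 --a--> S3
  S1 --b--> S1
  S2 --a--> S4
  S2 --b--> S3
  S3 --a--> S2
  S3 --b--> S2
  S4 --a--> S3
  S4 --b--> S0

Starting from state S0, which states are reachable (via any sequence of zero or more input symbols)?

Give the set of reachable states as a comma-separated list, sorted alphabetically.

BFS from S0:
  visit S0: S0--a-->S0 (seen), S0--b-->S3 (new)
  visit S3: S3--a-->S2 (new), S3--b-->S2 (seen)
  visit S2: S2--a-->S4 (new), S2--b-->S3 (seen)
  visit S4: S4--a-->S3 (seen), S4--b-->S0 (seen)

Answer: S0, S2, S3, S4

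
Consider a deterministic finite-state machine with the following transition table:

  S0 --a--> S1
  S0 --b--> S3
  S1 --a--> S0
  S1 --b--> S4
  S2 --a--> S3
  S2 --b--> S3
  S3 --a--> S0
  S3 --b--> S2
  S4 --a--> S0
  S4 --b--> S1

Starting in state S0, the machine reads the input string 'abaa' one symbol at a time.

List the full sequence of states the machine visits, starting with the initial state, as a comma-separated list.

Answer: S0, S1, S4, S0, S1

Derivation:
Start: S0
  read 'a': S0 --a--> S1
  read 'b': S1 --b--> S4
  read 'a': S4 --a--> S0
  read 'a': S0 --a--> S1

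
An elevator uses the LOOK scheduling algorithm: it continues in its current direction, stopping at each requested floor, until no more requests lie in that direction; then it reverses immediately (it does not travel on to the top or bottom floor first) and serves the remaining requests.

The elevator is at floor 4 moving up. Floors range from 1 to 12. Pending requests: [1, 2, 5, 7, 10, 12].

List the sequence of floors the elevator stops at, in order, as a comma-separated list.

Answer: 5, 7, 10, 12, 2, 1

Derivation:
Current: 4, moving UP
Serve above first (ascending): [5, 7, 10, 12]
Then reverse, serve below (descending): [2, 1]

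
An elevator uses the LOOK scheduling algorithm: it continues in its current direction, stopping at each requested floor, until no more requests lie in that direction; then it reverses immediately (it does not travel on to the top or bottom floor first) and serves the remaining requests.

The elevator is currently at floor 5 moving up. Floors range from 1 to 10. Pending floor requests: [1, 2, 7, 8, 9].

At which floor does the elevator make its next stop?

Current floor: 5, direction: up
Requests above: [7, 8, 9]
Requests below: [1, 2]
Moving up and requests lie above → nearest above is min([7, 8, 9]) = 7

Answer: 7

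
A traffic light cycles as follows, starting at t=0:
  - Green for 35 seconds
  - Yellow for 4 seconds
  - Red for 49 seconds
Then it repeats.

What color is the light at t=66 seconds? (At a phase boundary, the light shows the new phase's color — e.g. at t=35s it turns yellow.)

Cycle length = 35 + 4 + 49 = 88s
t = 66, phase_t = 66 mod 88 = 66
66 >= 39 → RED

Answer: red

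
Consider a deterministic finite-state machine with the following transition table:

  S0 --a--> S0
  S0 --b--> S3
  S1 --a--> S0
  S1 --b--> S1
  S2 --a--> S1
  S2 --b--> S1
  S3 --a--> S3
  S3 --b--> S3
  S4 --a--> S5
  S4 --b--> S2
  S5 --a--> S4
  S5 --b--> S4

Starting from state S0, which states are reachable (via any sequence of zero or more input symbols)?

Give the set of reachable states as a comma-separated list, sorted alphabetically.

Answer: S0, S3

Derivation:
BFS from S0:
  visit S0: S0--a-->S0 (seen), S0--b-->S3 (new)
  visit S3: S3--a-->S3 (seen), S3--b-->S3 (seen)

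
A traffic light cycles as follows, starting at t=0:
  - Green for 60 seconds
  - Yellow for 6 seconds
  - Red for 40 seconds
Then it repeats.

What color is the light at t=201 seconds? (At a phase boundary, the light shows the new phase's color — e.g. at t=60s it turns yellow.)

Cycle length = 60 + 6 + 40 = 106s
t = 201, phase_t = 201 mod 106 = 95
95 >= 66 → RED

Answer: red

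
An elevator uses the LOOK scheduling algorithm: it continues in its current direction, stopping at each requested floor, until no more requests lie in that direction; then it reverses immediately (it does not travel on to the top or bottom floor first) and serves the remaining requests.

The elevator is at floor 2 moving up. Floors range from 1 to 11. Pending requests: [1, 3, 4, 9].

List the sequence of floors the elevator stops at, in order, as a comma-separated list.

Answer: 3, 4, 9, 1

Derivation:
Current: 2, moving UP
Serve above first (ascending): [3, 4, 9]
Then reverse, serve below (descending): [1]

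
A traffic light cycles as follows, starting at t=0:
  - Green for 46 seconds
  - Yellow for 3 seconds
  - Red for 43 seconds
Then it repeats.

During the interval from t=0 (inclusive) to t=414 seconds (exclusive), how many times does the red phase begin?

Answer: 4

Derivation:
Cycle = 46+3+43 = 92s
red phase starts at t = k*92 + 49 for k=0,1,2,...
Need k*92+49 < 414 → k < 3.967
k ∈ {0, ..., 3} → 4 starts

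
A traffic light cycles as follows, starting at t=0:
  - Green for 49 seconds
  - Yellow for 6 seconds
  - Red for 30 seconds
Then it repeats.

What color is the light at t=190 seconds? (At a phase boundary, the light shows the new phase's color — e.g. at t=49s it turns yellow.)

Answer: green

Derivation:
Cycle length = 49 + 6 + 30 = 85s
t = 190, phase_t = 190 mod 85 = 20
20 < 49 (green end) → GREEN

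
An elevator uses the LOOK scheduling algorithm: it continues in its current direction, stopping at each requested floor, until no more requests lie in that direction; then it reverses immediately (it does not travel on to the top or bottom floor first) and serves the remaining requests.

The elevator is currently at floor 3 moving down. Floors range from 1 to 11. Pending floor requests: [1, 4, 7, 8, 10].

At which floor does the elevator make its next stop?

Current floor: 3, direction: down
Requests above: [4, 7, 8, 10]
Requests below: [1]
Moving down and requests lie below → nearest below is max([1]) = 1

Answer: 1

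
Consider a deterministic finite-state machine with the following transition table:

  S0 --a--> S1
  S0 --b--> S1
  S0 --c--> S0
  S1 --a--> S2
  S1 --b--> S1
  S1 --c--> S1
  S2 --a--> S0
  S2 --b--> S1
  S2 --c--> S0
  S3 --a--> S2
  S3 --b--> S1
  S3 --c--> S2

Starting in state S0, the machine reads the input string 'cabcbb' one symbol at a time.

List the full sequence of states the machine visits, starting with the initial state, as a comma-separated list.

Start: S0
  read 'c': S0 --c--> S0
  read 'a': S0 --a--> S1
  read 'b': S1 --b--> S1
  read 'c': S1 --c--> S1
  read 'b': S1 --b--> S1
  read 'b': S1 --b--> S1

Answer: S0, S0, S1, S1, S1, S1, S1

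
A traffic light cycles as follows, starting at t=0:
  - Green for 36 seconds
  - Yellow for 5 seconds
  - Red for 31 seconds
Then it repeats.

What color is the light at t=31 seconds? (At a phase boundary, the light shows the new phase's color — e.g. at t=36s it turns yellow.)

Cycle length = 36 + 5 + 31 = 72s
t = 31, phase_t = 31 mod 72 = 31
31 < 36 (green end) → GREEN

Answer: green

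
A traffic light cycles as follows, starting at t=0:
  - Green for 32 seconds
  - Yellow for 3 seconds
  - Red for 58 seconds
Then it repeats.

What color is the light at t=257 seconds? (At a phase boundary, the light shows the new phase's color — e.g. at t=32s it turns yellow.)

Cycle length = 32 + 3 + 58 = 93s
t = 257, phase_t = 257 mod 93 = 71
71 >= 35 → RED

Answer: red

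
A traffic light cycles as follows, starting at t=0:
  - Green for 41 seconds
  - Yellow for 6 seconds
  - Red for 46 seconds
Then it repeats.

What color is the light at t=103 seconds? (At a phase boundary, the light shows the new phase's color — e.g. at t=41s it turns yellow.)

Answer: green

Derivation:
Cycle length = 41 + 6 + 46 = 93s
t = 103, phase_t = 103 mod 93 = 10
10 < 41 (green end) → GREEN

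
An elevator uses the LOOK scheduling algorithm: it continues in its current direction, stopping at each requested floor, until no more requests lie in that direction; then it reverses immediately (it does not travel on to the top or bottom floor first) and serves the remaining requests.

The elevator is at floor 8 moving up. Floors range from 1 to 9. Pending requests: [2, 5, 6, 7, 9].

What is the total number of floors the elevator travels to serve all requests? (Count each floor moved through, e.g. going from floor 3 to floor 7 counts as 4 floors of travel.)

Start at floor 8 moving up, LOOK stop order: [9, 7, 6, 5, 2]
  8 → 9: |9-8| = 1, total = 1
  9 → 7: |7-9| = 2, total = 3
  7 → 6: |6-7| = 1, total = 4
  6 → 5: |5-6| = 1, total = 5
  5 → 2: |2-5| = 3, total = 8

Answer: 8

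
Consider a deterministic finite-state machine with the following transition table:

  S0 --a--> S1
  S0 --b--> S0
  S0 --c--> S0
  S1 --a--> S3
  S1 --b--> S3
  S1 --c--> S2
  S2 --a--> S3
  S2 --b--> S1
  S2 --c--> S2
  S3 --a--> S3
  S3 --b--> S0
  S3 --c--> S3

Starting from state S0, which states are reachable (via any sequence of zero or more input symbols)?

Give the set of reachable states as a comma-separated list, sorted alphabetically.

BFS from S0:
  visit S0: S0--a-->S1 (new), S0--b-->S0 (seen), S0--c-->S0 (seen)
  visit S1: S1--a-->S3 (new), S1--b-->S3 (seen), S1--c-->S2 (new)
  visit S3: S3--a-->S3 (seen), S3--b-->S0 (seen), S3--c-->S3 (seen)
  visit S2: S2--a-->S3 (seen), S2--b-->S1 (seen), S2--c-->S2 (seen)

Answer: S0, S1, S2, S3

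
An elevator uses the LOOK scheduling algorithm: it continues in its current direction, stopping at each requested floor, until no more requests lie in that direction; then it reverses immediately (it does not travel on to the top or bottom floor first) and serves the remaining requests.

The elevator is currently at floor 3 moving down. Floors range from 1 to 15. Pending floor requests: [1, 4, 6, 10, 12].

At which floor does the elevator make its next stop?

Answer: 1

Derivation:
Current floor: 3, direction: down
Requests above: [4, 6, 10, 12]
Requests below: [1]
Moving down and requests lie below → nearest below is max([1]) = 1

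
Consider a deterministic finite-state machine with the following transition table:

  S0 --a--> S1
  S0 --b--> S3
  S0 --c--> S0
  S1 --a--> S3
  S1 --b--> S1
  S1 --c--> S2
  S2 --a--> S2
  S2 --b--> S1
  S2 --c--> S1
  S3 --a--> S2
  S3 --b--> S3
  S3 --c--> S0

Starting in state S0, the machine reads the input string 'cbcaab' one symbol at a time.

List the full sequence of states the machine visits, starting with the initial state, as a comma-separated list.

Start: S0
  read 'c': S0 --c--> S0
  read 'b': S0 --b--> S3
  read 'c': S3 --c--> S0
  read 'a': S0 --a--> S1
  read 'a': S1 --a--> S3
  read 'b': S3 --b--> S3

Answer: S0, S0, S3, S0, S1, S3, S3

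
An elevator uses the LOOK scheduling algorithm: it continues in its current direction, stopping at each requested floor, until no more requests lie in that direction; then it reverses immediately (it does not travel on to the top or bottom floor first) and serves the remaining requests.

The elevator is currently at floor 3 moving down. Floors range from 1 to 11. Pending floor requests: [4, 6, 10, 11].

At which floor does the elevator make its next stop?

Current floor: 3, direction: down
Requests above: [4, 6, 10, 11]
Requests below: []
Moving down but no requests below → reverse; nearest above is min([4, 6, 10, 11]) = 4

Answer: 4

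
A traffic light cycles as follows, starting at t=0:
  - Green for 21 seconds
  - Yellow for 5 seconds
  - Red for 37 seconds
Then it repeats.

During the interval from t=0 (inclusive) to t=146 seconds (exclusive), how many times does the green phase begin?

Cycle = 21+5+37 = 63s
green phase starts at t = k*63 + 0 for k=0,1,2,...
Need k*63+0 < 146 → k < 2.317
k ∈ {0, ..., 2} → 3 starts

Answer: 3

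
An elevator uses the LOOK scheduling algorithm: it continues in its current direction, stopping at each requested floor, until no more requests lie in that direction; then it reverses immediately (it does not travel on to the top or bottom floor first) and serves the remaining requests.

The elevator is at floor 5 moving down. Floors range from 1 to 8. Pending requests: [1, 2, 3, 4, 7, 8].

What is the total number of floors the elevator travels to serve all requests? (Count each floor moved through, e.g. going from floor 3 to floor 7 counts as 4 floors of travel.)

Answer: 11

Derivation:
Start at floor 5 moving down, LOOK stop order: [4, 3, 2, 1, 7, 8]
  5 → 4: |4-5| = 1, total = 1
  4 → 3: |3-4| = 1, total = 2
  3 → 2: |2-3| = 1, total = 3
  2 → 1: |1-2| = 1, total = 4
  1 → 7: |7-1| = 6, total = 10
  7 → 8: |8-7| = 1, total = 11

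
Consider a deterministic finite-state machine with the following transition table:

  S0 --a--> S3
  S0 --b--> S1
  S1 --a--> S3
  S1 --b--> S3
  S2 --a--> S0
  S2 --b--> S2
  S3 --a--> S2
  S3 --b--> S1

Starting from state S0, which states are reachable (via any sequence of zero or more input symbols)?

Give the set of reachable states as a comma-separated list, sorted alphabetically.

Answer: S0, S1, S2, S3

Derivation:
BFS from S0:
  visit S0: S0--a-->S3 (new), S0--b-->S1 (new)
  visit S3: S3--a-->S2 (new), S3--b-->S1 (seen)
  visit S1: S1--a-->S3 (seen), S1--b-->S3 (seen)
  visit S2: S2--a-->S0 (seen), S2--b-->S2 (seen)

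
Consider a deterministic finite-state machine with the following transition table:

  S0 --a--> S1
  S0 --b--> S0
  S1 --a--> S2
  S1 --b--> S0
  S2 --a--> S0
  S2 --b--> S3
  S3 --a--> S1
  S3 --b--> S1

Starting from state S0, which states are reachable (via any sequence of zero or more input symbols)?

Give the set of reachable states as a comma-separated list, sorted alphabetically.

BFS from S0:
  visit S0: S0--a-->S1 (new), S0--b-->S0 (seen)
  visit S1: S1--a-->S2 (new), S1--b-->S0 (seen)
  visit S2: S2--a-->S0 (seen), S2--b-->S3 (new)
  visit S3: S3--a-->S1 (seen), S3--b-->S1 (seen)

Answer: S0, S1, S2, S3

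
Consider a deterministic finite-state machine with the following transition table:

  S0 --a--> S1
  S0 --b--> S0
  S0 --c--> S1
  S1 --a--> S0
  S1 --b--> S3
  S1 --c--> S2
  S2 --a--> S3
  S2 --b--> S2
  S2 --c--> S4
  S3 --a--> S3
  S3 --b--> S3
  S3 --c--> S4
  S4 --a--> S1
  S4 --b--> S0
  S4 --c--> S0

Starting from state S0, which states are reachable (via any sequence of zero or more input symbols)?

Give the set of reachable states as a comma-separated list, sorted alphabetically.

BFS from S0:
  visit S0: S0--a-->S1 (new), S0--b-->S0 (seen), S0--c-->S1 (seen)
  visit S1: S1--a-->S0 (seen), S1--b-->S3 (new), S1--c-->S2 (new)
  visit S3: S3--a-->S3 (seen), S3--b-->S3 (seen), S3--c-->S4 (new)
  visit S2: S2--a-->S3 (seen), S2--b-->S2 (seen), S2--c-->S4 (seen)
  visit S4: S4--a-->S1 (seen), S4--b-->S0 (seen), S4--c-->S0 (seen)

Answer: S0, S1, S2, S3, S4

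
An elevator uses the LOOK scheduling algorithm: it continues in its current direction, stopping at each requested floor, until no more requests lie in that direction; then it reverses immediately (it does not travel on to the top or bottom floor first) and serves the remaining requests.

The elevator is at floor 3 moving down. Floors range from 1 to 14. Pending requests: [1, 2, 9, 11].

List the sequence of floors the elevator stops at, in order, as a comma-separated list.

Current: 3, moving DOWN
Serve below first (descending): [2, 1]
Then reverse, serve above (ascending): [9, 11]

Answer: 2, 1, 9, 11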